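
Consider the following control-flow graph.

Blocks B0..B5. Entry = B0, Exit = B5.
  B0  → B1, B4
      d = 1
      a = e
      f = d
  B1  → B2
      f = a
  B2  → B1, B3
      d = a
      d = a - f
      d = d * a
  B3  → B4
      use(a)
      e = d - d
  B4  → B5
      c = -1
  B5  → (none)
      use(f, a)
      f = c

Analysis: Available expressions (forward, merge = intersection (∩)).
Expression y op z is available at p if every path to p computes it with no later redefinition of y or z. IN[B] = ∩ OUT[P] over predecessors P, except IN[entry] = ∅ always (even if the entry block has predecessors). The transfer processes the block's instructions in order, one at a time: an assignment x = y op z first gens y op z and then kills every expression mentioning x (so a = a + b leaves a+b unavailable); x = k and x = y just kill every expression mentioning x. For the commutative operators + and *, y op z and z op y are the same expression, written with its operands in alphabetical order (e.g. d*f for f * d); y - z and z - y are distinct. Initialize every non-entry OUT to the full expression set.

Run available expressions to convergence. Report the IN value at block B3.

Answer: {a-f}

Working:
Fixpoint table:
  B0: | IN={} | OUT={}
  B1: | IN={} | OUT={}
  B2: | IN={} | OUT={a-f}
  B3: | IN={a-f} | OUT={a-f, d-d}
  B4: | IN={} | OUT={}
  B5: | IN={} | OUT={}

Merge at B3: IN[B3] = OUT[B2] = {a-f}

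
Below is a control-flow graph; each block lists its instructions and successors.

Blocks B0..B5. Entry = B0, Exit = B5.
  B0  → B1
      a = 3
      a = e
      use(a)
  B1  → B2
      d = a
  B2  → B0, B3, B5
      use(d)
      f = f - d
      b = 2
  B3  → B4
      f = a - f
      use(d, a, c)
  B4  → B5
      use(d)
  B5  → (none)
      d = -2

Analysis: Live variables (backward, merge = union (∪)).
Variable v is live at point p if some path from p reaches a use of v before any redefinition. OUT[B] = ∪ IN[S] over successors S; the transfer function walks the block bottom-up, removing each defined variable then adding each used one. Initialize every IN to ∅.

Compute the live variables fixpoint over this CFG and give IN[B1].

Answer: {a, c, e, f}

Derivation:
Converged values:
  B0:   IN={c, e, f}   OUT={a, c, e, f}
  B1:   IN={a, c, e, f}   OUT={a, c, d, e, f}
  B2:   IN={a, c, d, e, f}   OUT={a, c, d, e, f}
  B3:   IN={a, c, d, f}   OUT={d}
  B4:   IN={d}   OUT={}
  B5:   IN={}   OUT={}

Merge at B1: OUT[B1] = IN[B2] = {a, c, d, e, f}
Applying B1's transfer function to that OUT value gives IN[B1] (row B1 above).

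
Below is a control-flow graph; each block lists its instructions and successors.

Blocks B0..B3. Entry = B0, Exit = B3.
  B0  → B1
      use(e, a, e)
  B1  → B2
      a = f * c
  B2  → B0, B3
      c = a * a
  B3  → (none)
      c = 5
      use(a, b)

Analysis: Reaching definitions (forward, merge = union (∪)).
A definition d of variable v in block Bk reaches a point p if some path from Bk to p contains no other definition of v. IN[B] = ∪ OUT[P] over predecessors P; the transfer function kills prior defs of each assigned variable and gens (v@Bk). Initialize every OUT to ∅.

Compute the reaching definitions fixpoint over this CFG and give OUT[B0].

Fixpoint table:
  B0: | IN={a@B1, c@B2} | OUT={a@B1, c@B2}
  B1: | IN={a@B1, c@B2} | OUT={a@B1, c@B2}
  B2: | IN={a@B1, c@B2} | OUT={a@B1, c@B2}
  B3: | IN={a@B1, c@B2} | OUT={a@B1, c@B3}

Merge at B0 (entry node, so the boundary value {} is joined with the incoming edge(s)): IN[B0] = {} ⊔ OUT[B2] = {a@B1, c@B2}
Applying B0's transfer function to that IN value gives OUT[B0] (row B0 above).

Answer: {a@B1, c@B2}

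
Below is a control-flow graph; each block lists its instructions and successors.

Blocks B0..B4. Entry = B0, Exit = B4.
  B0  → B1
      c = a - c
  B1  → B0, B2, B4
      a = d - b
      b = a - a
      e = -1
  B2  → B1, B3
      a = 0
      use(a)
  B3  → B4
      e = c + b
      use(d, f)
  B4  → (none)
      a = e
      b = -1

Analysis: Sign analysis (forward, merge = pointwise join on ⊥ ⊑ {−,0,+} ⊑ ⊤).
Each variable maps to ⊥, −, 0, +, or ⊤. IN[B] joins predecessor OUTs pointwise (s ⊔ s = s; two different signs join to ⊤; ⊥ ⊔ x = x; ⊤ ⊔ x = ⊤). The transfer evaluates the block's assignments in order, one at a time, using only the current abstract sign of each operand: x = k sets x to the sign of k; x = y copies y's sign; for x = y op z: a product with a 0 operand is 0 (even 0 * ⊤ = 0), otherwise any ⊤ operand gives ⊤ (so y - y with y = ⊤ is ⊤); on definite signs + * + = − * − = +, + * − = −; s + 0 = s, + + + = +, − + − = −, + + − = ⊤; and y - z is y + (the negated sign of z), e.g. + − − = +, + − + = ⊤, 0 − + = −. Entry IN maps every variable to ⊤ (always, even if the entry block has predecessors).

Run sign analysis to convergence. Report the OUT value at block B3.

Fixpoint table:
  B0:  IN=(all ⊤)  OUT=(all ⊤)
  B1:  IN=(all ⊤)  OUT={e:-; rest ⊤}
  B2:  IN={e:-; rest ⊤}  OUT={a:0, e:-; rest ⊤}
  B3:  IN={a:0, e:-; rest ⊤}  OUT={a:0; rest ⊤}
  B4:  IN=(all ⊤)  OUT={b:-; rest ⊤}

Merge at B3: IN[B3] = OUT[B2] = {a: 0, b: ⊤, c: ⊤, d: ⊤, e: -, f: ⊤}
Applying B3's transfer function to that IN value gives OUT[B3] (row B3 above).

Answer: {a: 0, b: ⊤, c: ⊤, d: ⊤, e: ⊤, f: ⊤}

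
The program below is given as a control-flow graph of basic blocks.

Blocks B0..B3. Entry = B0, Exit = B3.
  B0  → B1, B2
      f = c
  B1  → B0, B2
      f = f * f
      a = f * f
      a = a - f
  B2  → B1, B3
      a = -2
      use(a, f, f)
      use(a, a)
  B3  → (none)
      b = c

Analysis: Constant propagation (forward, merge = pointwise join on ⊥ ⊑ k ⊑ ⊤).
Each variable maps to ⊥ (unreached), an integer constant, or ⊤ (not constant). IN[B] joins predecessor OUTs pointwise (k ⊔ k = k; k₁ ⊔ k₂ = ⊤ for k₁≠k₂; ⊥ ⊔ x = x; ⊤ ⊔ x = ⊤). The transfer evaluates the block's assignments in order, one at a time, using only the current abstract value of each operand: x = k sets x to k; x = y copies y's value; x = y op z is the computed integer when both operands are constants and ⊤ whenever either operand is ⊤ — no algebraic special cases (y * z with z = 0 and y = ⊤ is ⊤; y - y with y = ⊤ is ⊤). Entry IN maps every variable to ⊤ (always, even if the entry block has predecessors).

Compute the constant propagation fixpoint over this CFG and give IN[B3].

Per-block solution:
  B0:   IN=(all ⊤)   OUT=(all ⊤)
  B1:   IN=(all ⊤)   OUT=(all ⊤)
  B2:   IN=(all ⊤)   OUT={a:-2; rest ⊤}
  B3:   IN={a:-2; rest ⊤}   OUT={a:-2; rest ⊤}

Merge at B3: IN[B3] = OUT[B2] = {a: -2, b: ⊤, c: ⊤, d: ⊤, e: ⊤, f: ⊤}

Answer: {a: -2, b: ⊤, c: ⊤, d: ⊤, e: ⊤, f: ⊤}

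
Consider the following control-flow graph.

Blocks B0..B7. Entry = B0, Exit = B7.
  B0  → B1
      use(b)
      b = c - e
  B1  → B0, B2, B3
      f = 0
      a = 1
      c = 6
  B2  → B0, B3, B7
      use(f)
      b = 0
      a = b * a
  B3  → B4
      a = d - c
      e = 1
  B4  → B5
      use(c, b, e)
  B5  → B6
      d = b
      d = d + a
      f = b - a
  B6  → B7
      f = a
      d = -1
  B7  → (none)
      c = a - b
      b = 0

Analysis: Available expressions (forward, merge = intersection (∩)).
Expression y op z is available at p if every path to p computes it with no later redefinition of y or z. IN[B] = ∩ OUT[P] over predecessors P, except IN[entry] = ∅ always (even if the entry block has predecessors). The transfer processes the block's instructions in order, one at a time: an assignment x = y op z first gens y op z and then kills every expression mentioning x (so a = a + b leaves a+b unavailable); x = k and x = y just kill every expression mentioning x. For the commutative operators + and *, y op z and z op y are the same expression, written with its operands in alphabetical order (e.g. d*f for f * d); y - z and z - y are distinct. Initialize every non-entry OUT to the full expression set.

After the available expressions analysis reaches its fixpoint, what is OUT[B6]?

Answer: {b-a}

Working:
Converged values:
  B0:  IN={}  OUT={c-e}
  B1:  IN={c-e}  OUT={}
  B2:  IN={}  OUT={}
  B3:  IN={}  OUT={d-c}
  B4:  IN={d-c}  OUT={d-c}
  B5:  IN={d-c}  OUT={b-a}
  B6:  IN={b-a}  OUT={b-a}
  B7:  IN={}  OUT={}

Merge at B6: IN[B6] = OUT[B5] = {b-a}
Applying B6's transfer function to that IN value gives OUT[B6] (row B6 above).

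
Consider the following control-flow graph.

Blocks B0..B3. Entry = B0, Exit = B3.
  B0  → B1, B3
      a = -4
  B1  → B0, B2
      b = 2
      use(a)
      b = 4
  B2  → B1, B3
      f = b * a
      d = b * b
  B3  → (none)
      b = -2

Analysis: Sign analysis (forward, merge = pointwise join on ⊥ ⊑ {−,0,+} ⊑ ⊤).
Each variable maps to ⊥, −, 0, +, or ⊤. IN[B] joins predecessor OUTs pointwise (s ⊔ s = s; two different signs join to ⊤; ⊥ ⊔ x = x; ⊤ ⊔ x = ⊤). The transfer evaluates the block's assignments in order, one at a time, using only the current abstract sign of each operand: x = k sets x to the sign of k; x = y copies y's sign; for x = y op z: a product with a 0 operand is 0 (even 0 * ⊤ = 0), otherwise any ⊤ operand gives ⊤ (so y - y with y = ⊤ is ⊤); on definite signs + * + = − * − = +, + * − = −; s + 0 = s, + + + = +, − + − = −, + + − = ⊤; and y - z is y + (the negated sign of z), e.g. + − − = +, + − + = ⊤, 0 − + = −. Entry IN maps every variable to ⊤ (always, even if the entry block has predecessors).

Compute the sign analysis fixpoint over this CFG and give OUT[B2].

Answer: {a: -, b: +, c: ⊤, d: +, e: ⊤, f: -}

Trace:
Per-block solution:
  B0:  IN=(all ⊤)  OUT={a:-; rest ⊤}
  B1:  IN={a:-; rest ⊤}  OUT={a:-, b:+; rest ⊤}
  B2:  IN={a:-, b:+; rest ⊤}  OUT={a:-, b:+, d:+, f:-; rest ⊤}
  B3:  IN={a:-; rest ⊤}  OUT={a:-, b:-; rest ⊤}

Merge at B2: IN[B2] = OUT[B1] = {a: -, b: +, c: ⊤, d: ⊤, e: ⊤, f: ⊤}
Applying B2's transfer function to that IN value gives OUT[B2] (row B2 above).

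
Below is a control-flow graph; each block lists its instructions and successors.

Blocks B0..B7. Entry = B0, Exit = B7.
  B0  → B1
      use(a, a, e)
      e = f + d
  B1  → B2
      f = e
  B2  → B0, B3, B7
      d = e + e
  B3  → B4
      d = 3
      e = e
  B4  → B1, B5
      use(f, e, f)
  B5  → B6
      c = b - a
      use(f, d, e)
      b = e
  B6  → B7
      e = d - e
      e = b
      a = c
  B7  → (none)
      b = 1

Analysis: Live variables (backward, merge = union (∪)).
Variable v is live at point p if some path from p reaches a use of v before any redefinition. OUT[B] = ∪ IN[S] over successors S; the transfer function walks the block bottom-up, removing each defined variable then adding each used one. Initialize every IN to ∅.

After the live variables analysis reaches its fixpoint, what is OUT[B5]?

Fixpoint table:
  B0:  IN={a, b, d, e, f}  OUT={a, b, e}
  B1:  IN={a, b, e}  OUT={a, b, e, f}
  B2:  IN={a, b, e, f}  OUT={a, b, d, e, f}
  B3:  IN={a, b, e, f}  OUT={a, b, d, e, f}
  B4:  IN={a, b, d, e, f}  OUT={a, b, d, e, f}
  B5:  IN={a, b, d, e, f}  OUT={b, c, d, e}
  B6:  IN={b, c, d, e}  OUT={}
  B7:  IN={}  OUT={}

Merge at B5: OUT[B5] = IN[B6] = {b, c, d, e}

Answer: {b, c, d, e}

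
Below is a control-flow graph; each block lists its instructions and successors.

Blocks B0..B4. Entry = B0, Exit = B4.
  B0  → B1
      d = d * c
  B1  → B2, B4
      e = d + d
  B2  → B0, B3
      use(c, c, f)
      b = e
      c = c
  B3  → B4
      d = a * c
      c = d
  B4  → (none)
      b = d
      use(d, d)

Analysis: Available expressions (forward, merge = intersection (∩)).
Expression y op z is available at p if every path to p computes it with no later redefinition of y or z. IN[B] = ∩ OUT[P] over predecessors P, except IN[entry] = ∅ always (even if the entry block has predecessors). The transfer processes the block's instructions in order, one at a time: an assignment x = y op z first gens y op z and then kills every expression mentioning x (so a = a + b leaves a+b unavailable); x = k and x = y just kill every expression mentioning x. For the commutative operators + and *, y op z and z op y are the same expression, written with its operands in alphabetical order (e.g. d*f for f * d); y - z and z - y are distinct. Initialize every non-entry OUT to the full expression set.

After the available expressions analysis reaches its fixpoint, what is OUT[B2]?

Answer: {d+d}

Derivation:
Fixpoint table:
  B0:   IN={}   OUT={}
  B1:   IN={}   OUT={d+d}
  B2:   IN={d+d}   OUT={d+d}
  B3:   IN={d+d}   OUT={}
  B4:   IN={}   OUT={}

Merge at B2: IN[B2] = OUT[B1] = {d+d}
Applying B2's transfer function to that IN value gives OUT[B2] (row B2 above).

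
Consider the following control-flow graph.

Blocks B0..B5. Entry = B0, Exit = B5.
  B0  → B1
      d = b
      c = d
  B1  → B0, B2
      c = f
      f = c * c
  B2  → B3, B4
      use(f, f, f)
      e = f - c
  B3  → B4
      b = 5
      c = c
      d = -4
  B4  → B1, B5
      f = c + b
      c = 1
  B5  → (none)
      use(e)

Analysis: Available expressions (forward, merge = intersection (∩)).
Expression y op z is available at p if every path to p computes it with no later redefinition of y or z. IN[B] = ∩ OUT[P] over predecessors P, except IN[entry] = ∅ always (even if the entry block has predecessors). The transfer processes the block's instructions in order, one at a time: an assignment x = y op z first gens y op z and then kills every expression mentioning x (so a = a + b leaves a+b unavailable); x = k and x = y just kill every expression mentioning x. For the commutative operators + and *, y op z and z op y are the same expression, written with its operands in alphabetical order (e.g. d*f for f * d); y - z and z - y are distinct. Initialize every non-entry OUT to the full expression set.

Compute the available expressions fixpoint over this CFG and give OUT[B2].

Fixpoint table:
  B0:  IN={}  OUT={}
  B1:  IN={}  OUT={c*c}
  B2:  IN={c*c}  OUT={c*c, f-c}
  B3:  IN={c*c, f-c}  OUT={}
  B4:  IN={}  OUT={}
  B5:  IN={}  OUT={}

Merge at B2: IN[B2] = OUT[B1] = {c*c}
Applying B2's transfer function to that IN value gives OUT[B2] (row B2 above).

Answer: {c*c, f-c}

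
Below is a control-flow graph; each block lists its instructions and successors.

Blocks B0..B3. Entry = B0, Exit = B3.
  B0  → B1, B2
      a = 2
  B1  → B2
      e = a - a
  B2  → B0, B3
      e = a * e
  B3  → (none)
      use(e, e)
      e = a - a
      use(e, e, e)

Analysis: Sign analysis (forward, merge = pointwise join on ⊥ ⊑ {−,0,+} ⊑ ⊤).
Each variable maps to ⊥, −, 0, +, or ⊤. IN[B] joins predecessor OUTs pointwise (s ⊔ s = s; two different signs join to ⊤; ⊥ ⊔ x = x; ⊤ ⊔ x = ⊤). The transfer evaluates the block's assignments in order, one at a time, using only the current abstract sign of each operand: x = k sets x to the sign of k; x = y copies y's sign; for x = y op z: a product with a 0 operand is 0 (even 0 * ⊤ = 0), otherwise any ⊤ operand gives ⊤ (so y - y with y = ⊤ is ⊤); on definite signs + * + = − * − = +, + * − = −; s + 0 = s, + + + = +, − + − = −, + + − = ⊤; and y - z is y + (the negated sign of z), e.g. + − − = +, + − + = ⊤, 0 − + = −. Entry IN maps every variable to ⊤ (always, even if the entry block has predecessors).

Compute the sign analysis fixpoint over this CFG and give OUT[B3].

Answer: {a: +, b: ⊤, c: ⊤, d: ⊤, e: ⊤, f: ⊤}

Trace:
Converged values:
  B0:   IN=(all ⊤)   OUT={a:+; rest ⊤}
  B1:   IN={a:+; rest ⊤}   OUT={a:+; rest ⊤}
  B2:   IN={a:+; rest ⊤}   OUT={a:+; rest ⊤}
  B3:   IN={a:+; rest ⊤}   OUT={a:+; rest ⊤}

Merge at B3: IN[B3] = OUT[B2] = {a: +, b: ⊤, c: ⊤, d: ⊤, e: ⊤, f: ⊤}
Applying B3's transfer function to that IN value gives OUT[B3] (row B3 above).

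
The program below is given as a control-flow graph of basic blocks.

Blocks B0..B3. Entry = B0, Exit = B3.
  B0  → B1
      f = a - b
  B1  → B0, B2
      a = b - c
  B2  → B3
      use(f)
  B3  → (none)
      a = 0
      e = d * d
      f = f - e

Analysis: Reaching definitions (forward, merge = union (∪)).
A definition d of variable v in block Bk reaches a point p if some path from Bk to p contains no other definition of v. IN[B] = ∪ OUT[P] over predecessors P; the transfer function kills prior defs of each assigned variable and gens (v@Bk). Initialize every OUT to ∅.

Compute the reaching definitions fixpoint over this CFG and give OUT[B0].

Per-block solution:
  B0: | IN={a@B1, f@B0} | OUT={a@B1, f@B0}
  B1: | IN={a@B1, f@B0} | OUT={a@B1, f@B0}
  B2: | IN={a@B1, f@B0} | OUT={a@B1, f@B0}
  B3: | IN={a@B1, f@B0} | OUT={a@B3, e@B3, f@B3}

Merge at B0 (entry node, so the boundary value {} is joined with the incoming edge(s)): IN[B0] = {} ⊔ OUT[B1] = {a@B1, f@B0}
Applying B0's transfer function to that IN value gives OUT[B0] (row B0 above).

Answer: {a@B1, f@B0}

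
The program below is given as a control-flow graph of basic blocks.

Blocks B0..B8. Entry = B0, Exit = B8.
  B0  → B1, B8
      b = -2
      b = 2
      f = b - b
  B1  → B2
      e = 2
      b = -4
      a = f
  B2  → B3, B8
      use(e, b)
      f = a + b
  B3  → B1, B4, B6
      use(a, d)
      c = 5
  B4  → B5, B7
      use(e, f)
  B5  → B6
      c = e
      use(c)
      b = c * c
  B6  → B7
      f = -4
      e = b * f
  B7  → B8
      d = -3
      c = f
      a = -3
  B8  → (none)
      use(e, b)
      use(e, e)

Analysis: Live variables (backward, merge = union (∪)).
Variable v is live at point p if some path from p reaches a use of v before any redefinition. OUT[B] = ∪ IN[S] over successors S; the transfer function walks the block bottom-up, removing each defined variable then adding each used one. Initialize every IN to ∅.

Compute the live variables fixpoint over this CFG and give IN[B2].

Converged values:
  B0: | IN={d, e} | OUT={b, d, e, f}
  B1: | IN={d, f} | OUT={a, b, d, e}
  B2: | IN={a, b, d, e} | OUT={a, b, d, e, f}
  B3: | IN={a, b, d, e, f} | OUT={b, d, e, f}
  B4: | IN={b, e, f} | OUT={b, e, f}
  B5: | IN={e} | OUT={b}
  B6: | IN={b} | OUT={b, e, f}
  B7: | IN={b, e, f} | OUT={b, e}
  B8: | IN={b, e} | OUT={}

Merge at B2: OUT[B2] = IN[B3] ⊔ IN[B8] = {a, b, d, e, f}
Applying B2's transfer function to that OUT value gives IN[B2] (row B2 above).

Answer: {a, b, d, e}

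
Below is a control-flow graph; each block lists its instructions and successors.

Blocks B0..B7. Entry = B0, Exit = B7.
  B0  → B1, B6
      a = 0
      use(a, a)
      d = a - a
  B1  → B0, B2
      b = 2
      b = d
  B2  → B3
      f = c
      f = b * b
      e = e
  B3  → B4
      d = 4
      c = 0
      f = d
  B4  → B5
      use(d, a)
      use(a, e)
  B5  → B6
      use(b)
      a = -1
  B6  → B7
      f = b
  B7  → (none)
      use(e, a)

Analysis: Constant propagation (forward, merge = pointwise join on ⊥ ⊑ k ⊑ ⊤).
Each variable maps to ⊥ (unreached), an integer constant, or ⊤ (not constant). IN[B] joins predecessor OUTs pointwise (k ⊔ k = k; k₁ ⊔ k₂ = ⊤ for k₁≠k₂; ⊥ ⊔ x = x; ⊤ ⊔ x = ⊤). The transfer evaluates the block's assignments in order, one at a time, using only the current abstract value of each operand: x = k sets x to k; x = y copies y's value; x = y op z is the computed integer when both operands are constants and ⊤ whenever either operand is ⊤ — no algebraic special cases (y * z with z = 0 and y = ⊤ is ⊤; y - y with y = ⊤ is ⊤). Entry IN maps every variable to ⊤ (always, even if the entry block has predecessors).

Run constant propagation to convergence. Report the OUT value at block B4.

Converged values:
  B0: | IN=(all ⊤) | OUT={a:0, d:0; rest ⊤}
  B1: | IN={a:0, d:0; rest ⊤} | OUT={a:0, b:0, d:0; rest ⊤}
  B2: | IN={a:0, b:0, d:0; rest ⊤} | OUT={a:0, b:0, d:0, f:0; rest ⊤}
  B3: | IN={a:0, b:0, d:0, f:0; rest ⊤} | OUT={a:0, b:0, c:0, d:4, f:4; rest ⊤}
  B4: | IN={a:0, b:0, c:0, d:4, f:4; rest ⊤} | OUT={a:0, b:0, c:0, d:4, f:4; rest ⊤}
  B5: | IN={a:0, b:0, c:0, d:4, f:4; rest ⊤} | OUT={a:-1, b:0, c:0, d:4, f:4; rest ⊤}
  B6: | IN=(all ⊤) | OUT=(all ⊤)
  B7: | IN=(all ⊤) | OUT=(all ⊤)

Merge at B4: IN[B4] = OUT[B3] = {a: 0, b: 0, c: 0, d: 4, e: ⊤, f: 4}
Applying B4's transfer function to that IN value gives OUT[B4] (row B4 above).

Answer: {a: 0, b: 0, c: 0, d: 4, e: ⊤, f: 4}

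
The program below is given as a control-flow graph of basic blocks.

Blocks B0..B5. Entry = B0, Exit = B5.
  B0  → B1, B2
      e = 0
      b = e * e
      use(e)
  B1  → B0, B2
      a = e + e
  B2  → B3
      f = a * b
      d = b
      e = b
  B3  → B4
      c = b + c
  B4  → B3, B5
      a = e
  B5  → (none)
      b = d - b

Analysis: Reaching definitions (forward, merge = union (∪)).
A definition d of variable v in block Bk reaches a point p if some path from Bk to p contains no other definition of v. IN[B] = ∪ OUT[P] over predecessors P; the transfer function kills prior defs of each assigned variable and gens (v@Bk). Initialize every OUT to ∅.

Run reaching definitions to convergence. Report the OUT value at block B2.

Fixpoint table:
  B0: | IN={a@B1, b@B0, e@B0} | OUT={a@B1, b@B0, e@B0}
  B1: | IN={a@B1, b@B0, e@B0} | OUT={a@B1, b@B0, e@B0}
  B2: | IN={a@B1, b@B0, e@B0} | OUT={a@B1, b@B0, d@B2, e@B2, f@B2}
  B3: | IN={a@B1, a@B4, b@B0, c@B3, d@B2, e@B2, f@B2} | OUT={a@B1, a@B4, b@B0, c@B3, d@B2, e@B2, f@B2}
  B4: | IN={a@B1, a@B4, b@B0, c@B3, d@B2, e@B2, f@B2} | OUT={a@B4, b@B0, c@B3, d@B2, e@B2, f@B2}
  B5: | IN={a@B4, b@B0, c@B3, d@B2, e@B2, f@B2} | OUT={a@B4, b@B5, c@B3, d@B2, e@B2, f@B2}

Merge at B2: IN[B2] = OUT[B0] ⊔ OUT[B1] = {a@B1, b@B0, e@B0}
Applying B2's transfer function to that IN value gives OUT[B2] (row B2 above).

Answer: {a@B1, b@B0, d@B2, e@B2, f@B2}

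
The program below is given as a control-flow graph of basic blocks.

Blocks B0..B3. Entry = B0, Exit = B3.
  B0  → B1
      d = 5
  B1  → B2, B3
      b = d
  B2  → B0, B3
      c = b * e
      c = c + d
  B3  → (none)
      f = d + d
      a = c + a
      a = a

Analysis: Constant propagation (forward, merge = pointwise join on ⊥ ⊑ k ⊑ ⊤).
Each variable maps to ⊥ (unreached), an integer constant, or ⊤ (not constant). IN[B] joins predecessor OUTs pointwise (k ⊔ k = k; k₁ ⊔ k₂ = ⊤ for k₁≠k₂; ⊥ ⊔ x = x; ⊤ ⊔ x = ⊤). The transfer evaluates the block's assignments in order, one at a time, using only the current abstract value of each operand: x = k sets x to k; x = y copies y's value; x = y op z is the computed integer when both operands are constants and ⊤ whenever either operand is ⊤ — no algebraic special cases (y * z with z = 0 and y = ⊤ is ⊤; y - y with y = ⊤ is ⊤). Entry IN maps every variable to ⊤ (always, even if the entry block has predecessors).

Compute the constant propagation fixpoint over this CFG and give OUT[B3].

Answer: {a: ⊤, b: 5, c: ⊤, d: 5, e: ⊤, f: 10}

Trace:
Per-block solution:
  B0:  IN=(all ⊤)  OUT={d:5; rest ⊤}
  B1:  IN={d:5; rest ⊤}  OUT={b:5, d:5; rest ⊤}
  B2:  IN={b:5, d:5; rest ⊤}  OUT={b:5, d:5; rest ⊤}
  B3:  IN={b:5, d:5; rest ⊤}  OUT={b:5, d:5, f:10; rest ⊤}

Merge at B3: IN[B3] = OUT[B1] ⊔ OUT[B2] = {a: ⊤, b: 5, c: ⊤, d: 5, e: ⊤, f: ⊤}
Applying B3's transfer function to that IN value gives OUT[B3] (row B3 above).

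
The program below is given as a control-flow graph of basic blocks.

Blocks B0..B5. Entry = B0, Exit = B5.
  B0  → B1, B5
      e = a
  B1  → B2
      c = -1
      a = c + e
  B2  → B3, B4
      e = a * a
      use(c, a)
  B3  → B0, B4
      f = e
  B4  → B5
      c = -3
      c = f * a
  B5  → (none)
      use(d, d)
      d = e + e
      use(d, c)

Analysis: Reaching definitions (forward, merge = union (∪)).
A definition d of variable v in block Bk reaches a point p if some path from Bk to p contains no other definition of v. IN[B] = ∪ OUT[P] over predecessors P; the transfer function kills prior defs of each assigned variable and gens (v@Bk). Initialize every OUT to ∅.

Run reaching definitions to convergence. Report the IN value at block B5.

Answer: {a@B1, c@B1, c@B4, e@B0, e@B2, f@B3}

Working:
Per-block solution:
  B0:  IN={a@B1, c@B1, e@B2, f@B3}  OUT={a@B1, c@B1, e@B0, f@B3}
  B1:  IN={a@B1, c@B1, e@B0, f@B3}  OUT={a@B1, c@B1, e@B0, f@B3}
  B2:  IN={a@B1, c@B1, e@B0, f@B3}  OUT={a@B1, c@B1, e@B2, f@B3}
  B3:  IN={a@B1, c@B1, e@B2, f@B3}  OUT={a@B1, c@B1, e@B2, f@B3}
  B4:  IN={a@B1, c@B1, e@B2, f@B3}  OUT={a@B1, c@B4, e@B2, f@B3}
  B5:  IN={a@B1, c@B1, c@B4, e@B0, e@B2, f@B3}  OUT={a@B1, c@B1, c@B4, d@B5, e@B0, e@B2, f@B3}

Merge at B5: IN[B5] = OUT[B0] ⊔ OUT[B4] = {a@B1, c@B1, c@B4, e@B0, e@B2, f@B3}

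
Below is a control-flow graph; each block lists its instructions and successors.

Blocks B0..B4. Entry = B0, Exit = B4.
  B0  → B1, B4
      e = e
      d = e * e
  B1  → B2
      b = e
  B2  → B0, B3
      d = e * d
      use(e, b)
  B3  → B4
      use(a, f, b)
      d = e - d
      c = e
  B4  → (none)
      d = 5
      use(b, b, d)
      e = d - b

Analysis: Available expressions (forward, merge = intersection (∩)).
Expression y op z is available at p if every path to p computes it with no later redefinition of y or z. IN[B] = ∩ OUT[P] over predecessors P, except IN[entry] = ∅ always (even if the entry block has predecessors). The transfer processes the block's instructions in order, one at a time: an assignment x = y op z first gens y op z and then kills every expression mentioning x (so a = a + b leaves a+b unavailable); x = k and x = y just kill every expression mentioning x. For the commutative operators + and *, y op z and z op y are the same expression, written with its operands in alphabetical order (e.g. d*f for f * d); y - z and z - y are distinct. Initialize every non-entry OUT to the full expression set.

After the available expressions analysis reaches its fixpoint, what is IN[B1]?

Per-block solution:
  B0:  IN={}  OUT={e*e}
  B1:  IN={e*e}  OUT={e*e}
  B2:  IN={e*e}  OUT={e*e}
  B3:  IN={e*e}  OUT={e*e}
  B4:  IN={e*e}  OUT={d-b}

Merge at B1: IN[B1] = OUT[B0] = {e*e}

Answer: {e*e}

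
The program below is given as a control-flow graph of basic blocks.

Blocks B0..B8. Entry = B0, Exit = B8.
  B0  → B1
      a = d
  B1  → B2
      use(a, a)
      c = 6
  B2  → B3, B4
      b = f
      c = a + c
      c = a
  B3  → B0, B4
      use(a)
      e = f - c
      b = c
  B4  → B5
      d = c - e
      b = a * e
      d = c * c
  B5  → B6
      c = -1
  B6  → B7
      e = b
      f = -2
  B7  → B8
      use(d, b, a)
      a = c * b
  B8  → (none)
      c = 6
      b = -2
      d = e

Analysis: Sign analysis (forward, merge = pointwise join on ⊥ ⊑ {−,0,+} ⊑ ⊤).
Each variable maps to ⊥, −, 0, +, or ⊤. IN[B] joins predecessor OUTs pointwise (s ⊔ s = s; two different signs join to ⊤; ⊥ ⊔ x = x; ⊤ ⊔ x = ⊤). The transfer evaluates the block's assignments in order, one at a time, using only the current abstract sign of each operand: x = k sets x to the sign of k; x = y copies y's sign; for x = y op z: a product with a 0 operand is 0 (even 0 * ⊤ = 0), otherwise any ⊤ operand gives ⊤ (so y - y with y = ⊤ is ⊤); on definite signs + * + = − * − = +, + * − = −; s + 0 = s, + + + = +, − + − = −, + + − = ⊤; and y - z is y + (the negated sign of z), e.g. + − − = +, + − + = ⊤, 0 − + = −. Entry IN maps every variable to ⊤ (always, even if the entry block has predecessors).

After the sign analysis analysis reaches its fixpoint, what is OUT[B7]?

Answer: {a: ⊤, b: ⊤, c: -, d: ⊤, e: ⊤, f: -}

Trace:
Converged values:
  B0:   IN=(all ⊤)   OUT=(all ⊤)
  B1:   IN=(all ⊤)   OUT={c:+; rest ⊤}
  B2:   IN={c:+; rest ⊤}   OUT=(all ⊤)
  B3:   IN=(all ⊤)   OUT=(all ⊤)
  B4:   IN=(all ⊤)   OUT=(all ⊤)
  B5:   IN=(all ⊤)   OUT={c:-; rest ⊤}
  B6:   IN={c:-; rest ⊤}   OUT={c:-, f:-; rest ⊤}
  B7:   IN={c:-, f:-; rest ⊤}   OUT={c:-, f:-; rest ⊤}
  B8:   IN={c:-, f:-; rest ⊤}   OUT={b:-, c:+, f:-; rest ⊤}

Merge at B7: IN[B7] = OUT[B6] = {a: ⊤, b: ⊤, c: -, d: ⊤, e: ⊤, f: -}
Applying B7's transfer function to that IN value gives OUT[B7] (row B7 above).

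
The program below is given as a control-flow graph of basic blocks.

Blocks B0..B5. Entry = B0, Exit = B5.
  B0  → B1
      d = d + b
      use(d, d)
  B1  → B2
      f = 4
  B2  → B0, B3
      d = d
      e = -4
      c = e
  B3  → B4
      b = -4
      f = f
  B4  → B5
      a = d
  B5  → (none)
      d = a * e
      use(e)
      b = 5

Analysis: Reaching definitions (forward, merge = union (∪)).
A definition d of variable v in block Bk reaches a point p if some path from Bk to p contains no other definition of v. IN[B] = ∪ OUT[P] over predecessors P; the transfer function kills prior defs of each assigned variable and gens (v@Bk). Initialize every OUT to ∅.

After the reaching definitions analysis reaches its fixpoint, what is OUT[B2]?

Fixpoint table:
  B0:  IN={c@B2, d@B2, e@B2, f@B1}  OUT={c@B2, d@B0, e@B2, f@B1}
  B1:  IN={c@B2, d@B0, e@B2, f@B1}  OUT={c@B2, d@B0, e@B2, f@B1}
  B2:  IN={c@B2, d@B0, e@B2, f@B1}  OUT={c@B2, d@B2, e@B2, f@B1}
  B3:  IN={c@B2, d@B2, e@B2, f@B1}  OUT={b@B3, c@B2, d@B2, e@B2, f@B3}
  B4:  IN={b@B3, c@B2, d@B2, e@B2, f@B3}  OUT={a@B4, b@B3, c@B2, d@B2, e@B2, f@B3}
  B5:  IN={a@B4, b@B3, c@B2, d@B2, e@B2, f@B3}  OUT={a@B4, b@B5, c@B2, d@B5, e@B2, f@B3}

Merge at B2: IN[B2] = OUT[B1] = {c@B2, d@B0, e@B2, f@B1}
Applying B2's transfer function to that IN value gives OUT[B2] (row B2 above).

Answer: {c@B2, d@B2, e@B2, f@B1}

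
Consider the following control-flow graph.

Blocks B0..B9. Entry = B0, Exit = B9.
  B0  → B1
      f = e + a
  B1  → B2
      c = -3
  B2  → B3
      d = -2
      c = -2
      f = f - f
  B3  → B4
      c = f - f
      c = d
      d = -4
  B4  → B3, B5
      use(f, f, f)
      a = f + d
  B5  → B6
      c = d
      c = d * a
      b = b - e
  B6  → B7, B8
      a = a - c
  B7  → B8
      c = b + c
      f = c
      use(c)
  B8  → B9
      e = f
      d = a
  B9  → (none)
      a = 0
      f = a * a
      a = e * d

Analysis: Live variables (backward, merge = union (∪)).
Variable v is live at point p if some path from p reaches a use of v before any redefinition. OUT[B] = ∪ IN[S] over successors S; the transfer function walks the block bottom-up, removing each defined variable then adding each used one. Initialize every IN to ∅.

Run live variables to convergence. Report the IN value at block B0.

Fixpoint table:
  B0:   IN={a, b, e}   OUT={b, e, f}
  B1:   IN={b, e, f}   OUT={b, e, f}
  B2:   IN={b, e, f}   OUT={b, d, e, f}
  B3:   IN={b, d, e, f}   OUT={b, d, e, f}
  B4:   IN={b, d, e, f}   OUT={a, b, d, e, f}
  B5:   IN={a, b, d, e, f}   OUT={a, b, c, f}
  B6:   IN={a, b, c, f}   OUT={a, b, c, f}
  B7:   IN={a, b, c}   OUT={a, f}
  B8:   IN={a, f}   OUT={d, e}
  B9:   IN={d, e}   OUT={}

Merge at B0: OUT[B0] = IN[B1] = {b, e, f}
Applying B0's transfer function to that OUT value gives IN[B0] (row B0 above).

Answer: {a, b, e}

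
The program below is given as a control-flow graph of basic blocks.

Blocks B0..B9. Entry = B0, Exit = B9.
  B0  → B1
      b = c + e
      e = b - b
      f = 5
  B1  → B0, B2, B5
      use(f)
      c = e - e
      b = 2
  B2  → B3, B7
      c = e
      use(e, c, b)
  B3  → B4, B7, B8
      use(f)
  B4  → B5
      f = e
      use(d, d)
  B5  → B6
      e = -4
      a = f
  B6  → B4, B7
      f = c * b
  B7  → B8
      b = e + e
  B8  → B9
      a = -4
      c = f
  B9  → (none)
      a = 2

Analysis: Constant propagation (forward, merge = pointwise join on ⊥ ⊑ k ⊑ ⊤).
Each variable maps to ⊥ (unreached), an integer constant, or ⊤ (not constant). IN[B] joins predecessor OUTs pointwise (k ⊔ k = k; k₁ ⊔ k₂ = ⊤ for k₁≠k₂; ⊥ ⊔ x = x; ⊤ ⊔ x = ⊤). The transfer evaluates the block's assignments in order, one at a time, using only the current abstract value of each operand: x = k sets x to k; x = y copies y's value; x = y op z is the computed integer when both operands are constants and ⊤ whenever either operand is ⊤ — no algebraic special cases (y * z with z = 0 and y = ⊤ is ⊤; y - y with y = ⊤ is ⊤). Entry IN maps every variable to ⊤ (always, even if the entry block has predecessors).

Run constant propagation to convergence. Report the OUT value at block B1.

Answer: {a: ⊤, b: 2, c: ⊤, d: ⊤, e: ⊤, f: 5}

Trace:
Per-block solution:
  B0:  IN=(all ⊤)  OUT={f:5; rest ⊤}
  B1:  IN={f:5; rest ⊤}  OUT={b:2, f:5; rest ⊤}
  B2:  IN={b:2, f:5; rest ⊤}  OUT={b:2, f:5; rest ⊤}
  B3:  IN={b:2, f:5; rest ⊤}  OUT={b:2, f:5; rest ⊤}
  B4:  IN={b:2; rest ⊤}  OUT={b:2; rest ⊤}
  B5:  IN={b:2; rest ⊤}  OUT={b:2, e:-4; rest ⊤}
  B6:  IN={b:2, e:-4; rest ⊤}  OUT={b:2, e:-4; rest ⊤}
  B7:  IN={b:2; rest ⊤}  OUT=(all ⊤)
  B8:  IN=(all ⊤)  OUT={a:-4; rest ⊤}
  B9:  IN={a:-4; rest ⊤}  OUT={a:2; rest ⊤}

Merge at B1: IN[B1] = OUT[B0] = {a: ⊤, b: ⊤, c: ⊤, d: ⊤, e: ⊤, f: 5}
Applying B1's transfer function to that IN value gives OUT[B1] (row B1 above).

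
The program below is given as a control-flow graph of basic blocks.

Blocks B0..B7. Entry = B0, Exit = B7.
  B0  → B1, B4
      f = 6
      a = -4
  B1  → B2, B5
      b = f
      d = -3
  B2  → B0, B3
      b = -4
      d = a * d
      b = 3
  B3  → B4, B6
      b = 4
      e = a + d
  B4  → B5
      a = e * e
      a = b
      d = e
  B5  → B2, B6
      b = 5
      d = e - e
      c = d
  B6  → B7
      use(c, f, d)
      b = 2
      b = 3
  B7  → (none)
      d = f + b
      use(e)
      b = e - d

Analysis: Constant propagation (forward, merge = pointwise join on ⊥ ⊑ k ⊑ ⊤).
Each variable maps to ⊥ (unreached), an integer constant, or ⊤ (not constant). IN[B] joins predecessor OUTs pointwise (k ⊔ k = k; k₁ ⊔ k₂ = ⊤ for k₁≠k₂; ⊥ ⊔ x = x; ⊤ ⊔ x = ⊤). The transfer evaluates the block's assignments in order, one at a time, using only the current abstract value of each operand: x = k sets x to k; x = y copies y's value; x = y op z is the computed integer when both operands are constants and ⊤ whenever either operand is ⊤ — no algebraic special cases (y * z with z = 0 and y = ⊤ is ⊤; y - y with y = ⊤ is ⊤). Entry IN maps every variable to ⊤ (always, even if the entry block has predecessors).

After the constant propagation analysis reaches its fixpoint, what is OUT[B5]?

Answer: {a: ⊤, b: 5, c: ⊤, d: ⊤, e: ⊤, f: 6}

Trace:
Per-block solution:
  B0:  IN=(all ⊤)  OUT={a:-4, f:6; rest ⊤}
  B1:  IN={a:-4, f:6; rest ⊤}  OUT={a:-4, b:6, d:-3, f:6; rest ⊤}
  B2:  IN={f:6; rest ⊤}  OUT={b:3, f:6; rest ⊤}
  B3:  IN={b:3, f:6; rest ⊤}  OUT={b:4, f:6; rest ⊤}
  B4:  IN={f:6; rest ⊤}  OUT={f:6; rest ⊤}
  B5:  IN={f:6; rest ⊤}  OUT={b:5, f:6; rest ⊤}
  B6:  IN={f:6; rest ⊤}  OUT={b:3, f:6; rest ⊤}
  B7:  IN={b:3, f:6; rest ⊤}  OUT={d:9, f:6; rest ⊤}

Merge at B5: IN[B5] = OUT[B1] ⊔ OUT[B4] = {a: ⊤, b: ⊤, c: ⊤, d: ⊤, e: ⊤, f: 6}
Applying B5's transfer function to that IN value gives OUT[B5] (row B5 above).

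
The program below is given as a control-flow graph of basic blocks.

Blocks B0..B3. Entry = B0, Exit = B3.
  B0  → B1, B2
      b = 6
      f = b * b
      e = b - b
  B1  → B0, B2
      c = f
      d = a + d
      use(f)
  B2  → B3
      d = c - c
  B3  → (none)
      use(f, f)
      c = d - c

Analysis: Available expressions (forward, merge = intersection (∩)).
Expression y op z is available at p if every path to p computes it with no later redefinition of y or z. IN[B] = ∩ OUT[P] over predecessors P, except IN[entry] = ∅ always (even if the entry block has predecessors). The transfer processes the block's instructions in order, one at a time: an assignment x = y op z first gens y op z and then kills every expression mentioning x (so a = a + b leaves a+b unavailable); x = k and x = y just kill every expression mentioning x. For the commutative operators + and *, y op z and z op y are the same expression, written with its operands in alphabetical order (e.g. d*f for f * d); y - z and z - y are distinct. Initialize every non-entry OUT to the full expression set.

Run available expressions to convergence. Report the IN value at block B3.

Answer: {b*b, b-b, c-c}

Trace:
Converged values:
  B0:  IN={}  OUT={b*b, b-b}
  B1:  IN={b*b, b-b}  OUT={b*b, b-b}
  B2:  IN={b*b, b-b}  OUT={b*b, b-b, c-c}
  B3:  IN={b*b, b-b, c-c}  OUT={b*b, b-b}

Merge at B3: IN[B3] = OUT[B2] = {b*b, b-b, c-c}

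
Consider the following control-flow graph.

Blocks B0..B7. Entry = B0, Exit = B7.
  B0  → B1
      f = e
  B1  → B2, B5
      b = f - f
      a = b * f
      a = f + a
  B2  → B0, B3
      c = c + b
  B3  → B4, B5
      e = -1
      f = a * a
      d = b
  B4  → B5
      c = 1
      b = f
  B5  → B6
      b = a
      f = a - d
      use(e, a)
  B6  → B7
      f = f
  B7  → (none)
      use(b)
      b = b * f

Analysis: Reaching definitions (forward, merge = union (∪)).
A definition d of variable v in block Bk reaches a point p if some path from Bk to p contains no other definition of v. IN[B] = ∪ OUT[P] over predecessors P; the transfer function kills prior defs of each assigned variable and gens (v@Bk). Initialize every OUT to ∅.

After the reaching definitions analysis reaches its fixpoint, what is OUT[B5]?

Fixpoint table:
  B0: | IN={a@B1, b@B1, c@B2, f@B0} | OUT={a@B1, b@B1, c@B2, f@B0}
  B1: | IN={a@B1, b@B1, c@B2, f@B0} | OUT={a@B1, b@B1, c@B2, f@B0}
  B2: | IN={a@B1, b@B1, c@B2, f@B0} | OUT={a@B1, b@B1, c@B2, f@B0}
  B3: | IN={a@B1, b@B1, c@B2, f@B0} | OUT={a@B1, b@B1, c@B2, d@B3, e@B3, f@B3}
  B4: | IN={a@B1, b@B1, c@B2, d@B3, e@B3, f@B3} | OUT={a@B1, b@B4, c@B4, d@B3, e@B3, f@B3}
  B5: | IN={a@B1, b@B1, b@B4, c@B2, c@B4, d@B3, e@B3, f@B0, f@B3} | OUT={a@B1, b@B5, c@B2, c@B4, d@B3, e@B3, f@B5}
  B6: | IN={a@B1, b@B5, c@B2, c@B4, d@B3, e@B3, f@B5} | OUT={a@B1, b@B5, c@B2, c@B4, d@B3, e@B3, f@B6}
  B7: | IN={a@B1, b@B5, c@B2, c@B4, d@B3, e@B3, f@B6} | OUT={a@B1, b@B7, c@B2, c@B4, d@B3, e@B3, f@B6}

Merge at B5: IN[B5] = OUT[B1] ⊔ OUT[B3] ⊔ OUT[B4] = {a@B1, b@B1, b@B4, c@B2, c@B4, d@B3, e@B3, f@B0, f@B3}
Applying B5's transfer function to that IN value gives OUT[B5] (row B5 above).

Answer: {a@B1, b@B5, c@B2, c@B4, d@B3, e@B3, f@B5}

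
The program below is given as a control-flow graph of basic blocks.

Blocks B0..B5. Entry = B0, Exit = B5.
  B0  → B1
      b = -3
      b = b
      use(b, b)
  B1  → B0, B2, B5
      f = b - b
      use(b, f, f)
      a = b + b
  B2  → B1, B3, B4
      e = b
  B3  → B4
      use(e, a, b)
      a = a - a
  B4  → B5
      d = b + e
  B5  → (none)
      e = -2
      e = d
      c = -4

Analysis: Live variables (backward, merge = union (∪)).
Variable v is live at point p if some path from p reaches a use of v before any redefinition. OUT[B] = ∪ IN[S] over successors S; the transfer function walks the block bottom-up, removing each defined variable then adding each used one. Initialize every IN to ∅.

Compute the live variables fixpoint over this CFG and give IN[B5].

Answer: {d}

Derivation:
Fixpoint table:
  B0:  IN={d}  OUT={b, d}
  B1:  IN={b, d}  OUT={a, b, d}
  B2:  IN={a, b, d}  OUT={a, b, d, e}
  B3:  IN={a, b, e}  OUT={b, e}
  B4:  IN={b, e}  OUT={d}
  B5:  IN={d}  OUT={}

B5 is the boundary node: OUT[B5] = {}
Applying B5's transfer function to that OUT value gives IN[B5] (row B5 above).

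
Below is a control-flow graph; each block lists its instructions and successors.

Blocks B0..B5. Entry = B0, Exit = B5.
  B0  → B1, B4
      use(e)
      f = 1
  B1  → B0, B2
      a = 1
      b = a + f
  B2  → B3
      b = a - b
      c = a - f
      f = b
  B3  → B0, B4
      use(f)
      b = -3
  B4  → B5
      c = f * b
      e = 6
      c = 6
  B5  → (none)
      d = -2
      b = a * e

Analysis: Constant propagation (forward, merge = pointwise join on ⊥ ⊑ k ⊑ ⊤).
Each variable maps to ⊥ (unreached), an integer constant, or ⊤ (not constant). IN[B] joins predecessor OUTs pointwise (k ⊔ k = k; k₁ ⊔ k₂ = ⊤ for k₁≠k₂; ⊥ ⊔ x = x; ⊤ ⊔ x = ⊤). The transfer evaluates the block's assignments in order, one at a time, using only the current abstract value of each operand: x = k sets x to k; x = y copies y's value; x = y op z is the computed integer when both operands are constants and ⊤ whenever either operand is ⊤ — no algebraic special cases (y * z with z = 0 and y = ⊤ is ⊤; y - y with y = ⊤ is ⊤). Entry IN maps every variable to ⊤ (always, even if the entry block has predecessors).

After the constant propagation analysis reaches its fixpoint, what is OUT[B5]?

Per-block solution:
  B0: | IN=(all ⊤) | OUT={f:1; rest ⊤}
  B1: | IN={f:1; rest ⊤} | OUT={a:1, b:2, f:1; rest ⊤}
  B2: | IN={a:1, b:2, f:1; rest ⊤} | OUT={a:1, b:-1, c:0, f:-1; rest ⊤}
  B3: | IN={a:1, b:-1, c:0, f:-1; rest ⊤} | OUT={a:1, b:-3, c:0, f:-1; rest ⊤}
  B4: | IN=(all ⊤) | OUT={c:6, e:6; rest ⊤}
  B5: | IN={c:6, e:6; rest ⊤} | OUT={c:6, d:-2, e:6; rest ⊤}

Merge at B5: IN[B5] = OUT[B4] = {a: ⊤, b: ⊤, c: 6, d: ⊤, e: 6, f: ⊤}
Applying B5's transfer function to that IN value gives OUT[B5] (row B5 above).

Answer: {a: ⊤, b: ⊤, c: 6, d: -2, e: 6, f: ⊤}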